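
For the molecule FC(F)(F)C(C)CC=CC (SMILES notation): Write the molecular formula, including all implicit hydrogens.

C7H11F3

Walk through each heavy atom and fill implicit hydrogens from standard valence (C 4, N 3, O 2, S 2, halogen 1):
  atom 1: F (halogen, monovalent) → 0 H
  atom 2: C, bond orders sum to 4 (valence 4) → 0 H
  atom 3: F (halogen, monovalent) → 0 H
  atom 4: F (halogen, monovalent) → 0 H
  atom 5: C, bond orders sum to 3 (valence 4) → 1 H
  atom 6: C, bond orders sum to 1 (valence 4) → 3 H
  atom 7: C, bond orders sum to 2 (valence 4) → 2 H
  atom 8: C, bond orders sum to 3 (valence 4) → 1 H
  atom 9: C, bond orders sum to 3 (valence 4) → 1 H
  atom 10: C, bond orders sum to 1 (valence 4) → 3 H
Totals → C:7, H:11, F:3.
In Hill order: C7H11F3.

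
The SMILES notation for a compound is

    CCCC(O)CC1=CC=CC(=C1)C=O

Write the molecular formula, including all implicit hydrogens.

C12H16O2

Walk through each heavy atom and fill implicit hydrogens from standard valence (C 4, N 3, O 2, S 2, halogen 1):
  atom 1: C, bond orders sum to 1 (valence 4) → 3 H
  atom 2: C, bond orders sum to 2 (valence 4) → 2 H
  atom 3: C, bond orders sum to 2 (valence 4) → 2 H
  atom 4: C, bond orders sum to 3 (valence 4) → 1 H
  atom 5: O, bond orders sum to 1 (valence 2) → 1 H
  atom 6: C, bond orders sum to 2 (valence 4) → 2 H
  atom 7: C, bond orders sum to 4 (valence 4) → 0 H
  atom 8: C, bond orders sum to 3 (valence 4) → 1 H
  atom 9: C, bond orders sum to 3 (valence 4) → 1 H
  atom 10: C, bond orders sum to 3 (valence 4) → 1 H
  atom 11: C, bond orders sum to 4 (valence 4) → 0 H
  atom 12: C, bond orders sum to 3 (valence 4) → 1 H
  atom 13: C, bond orders sum to 3 (valence 4) → 1 H
  atom 14: O, bond orders sum to 2 (valence 2) → 0 H
Totals → C:12, H:16, O:2.
In Hill order: C12H16O2.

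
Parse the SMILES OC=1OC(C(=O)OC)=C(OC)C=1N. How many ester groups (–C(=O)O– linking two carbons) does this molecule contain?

1

The ester motif appears at heavy-atom position 5 in the SMILES.
Other groups present: 1 ether, 1 hydroxyl, 1 primary amine.
Ester count: 1.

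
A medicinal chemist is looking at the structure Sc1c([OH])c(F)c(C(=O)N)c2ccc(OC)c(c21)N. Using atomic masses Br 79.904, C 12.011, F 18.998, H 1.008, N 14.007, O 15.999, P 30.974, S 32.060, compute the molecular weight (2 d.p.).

First, the molecular formula is C12H11FN2O3S (counting implicit H from valence).
  C: 12 × 12.011 = 144.132
  F: 1 × 18.998 = 18.998
  H: 11 × 1.008 = 11.088
  N: 2 × 14.007 = 28.014
  O: 3 × 15.999 = 47.997
  S: 1 × 32.060 = 32.060
Sum: 12×12.011 + 1×18.998 + 11×1.008 + 2×14.007 + 3×15.999 + 1×32.060 = 282.289 → 282.29 g/mol.

282.29 g/mol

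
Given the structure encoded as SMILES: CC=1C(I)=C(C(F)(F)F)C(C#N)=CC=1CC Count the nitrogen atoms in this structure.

1

Scan the SMILES for N atoms (remember two-letter symbols like Cl and Br are single atoms).
Nitrogen count: 1.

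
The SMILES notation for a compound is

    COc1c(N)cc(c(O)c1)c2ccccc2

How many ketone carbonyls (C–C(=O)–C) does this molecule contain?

0

Scan the SMILES for the ketone motif — none present.
Groups that are present: 1 ether, 1 hydroxyl, 1 primary amine.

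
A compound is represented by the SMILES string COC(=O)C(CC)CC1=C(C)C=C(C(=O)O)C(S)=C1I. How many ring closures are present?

1

In SMILES, each pair of matching ring-closure digits denotes one ring-closing bond; the number of such bonds equals the number of independent rings.
Ring-closure bonds here: 1.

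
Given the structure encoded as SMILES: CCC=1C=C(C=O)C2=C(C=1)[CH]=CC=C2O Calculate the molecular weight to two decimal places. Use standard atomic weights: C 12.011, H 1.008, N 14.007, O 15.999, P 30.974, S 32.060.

200.24 g/mol

First, the molecular formula is C13H12O2 (counting implicit H from valence).
  C: 13 × 12.011 = 156.143
  H: 12 × 1.008 = 12.096
  O: 2 × 15.999 = 31.998
Sum: 13×12.011 + 12×1.008 + 2×15.999 = 200.237 → 200.24 g/mol.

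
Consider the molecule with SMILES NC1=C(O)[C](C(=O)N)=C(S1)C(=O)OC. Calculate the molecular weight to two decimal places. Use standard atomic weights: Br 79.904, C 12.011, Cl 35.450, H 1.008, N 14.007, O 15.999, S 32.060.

First, the molecular formula is C7H8N2O4S (counting implicit H from valence).
  C: 7 × 12.011 = 84.077
  H: 8 × 1.008 = 8.064
  N: 2 × 14.007 = 28.014
  O: 4 × 15.999 = 63.996
  S: 1 × 32.060 = 32.060
Sum: 7×12.011 + 8×1.008 + 2×14.007 + 4×15.999 + 1×32.060 = 216.211 → 216.21 g/mol.

216.21 g/mol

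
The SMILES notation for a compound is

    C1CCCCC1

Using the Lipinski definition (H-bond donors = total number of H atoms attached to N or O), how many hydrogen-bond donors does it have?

Donors: find every N or O and count the H atoms it carries.
  (no N or O atoms present)
Lipinski HBD = 0.

0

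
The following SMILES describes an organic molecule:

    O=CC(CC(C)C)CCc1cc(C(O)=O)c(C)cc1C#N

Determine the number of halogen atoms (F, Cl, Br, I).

Scan the SMILES for the halogen motif — none present.
Groups that are present: 1 aldehyde, 1 carboxylic acid, 1 nitrile.

0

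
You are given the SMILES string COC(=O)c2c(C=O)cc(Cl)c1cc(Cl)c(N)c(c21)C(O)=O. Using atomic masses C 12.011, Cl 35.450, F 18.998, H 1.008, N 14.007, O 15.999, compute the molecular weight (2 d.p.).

First, the molecular formula is C14H9Cl2NO5 (counting implicit H from valence).
  C: 14 × 12.011 = 168.154
  Cl: 2 × 35.450 = 70.900
  H: 9 × 1.008 = 9.072
  N: 1 × 14.007 = 14.007
  O: 5 × 15.999 = 79.995
Sum: 14×12.011 + 2×35.450 + 9×1.008 + 1×14.007 + 5×15.999 = 342.128 → 342.13 g/mol.

342.13 g/mol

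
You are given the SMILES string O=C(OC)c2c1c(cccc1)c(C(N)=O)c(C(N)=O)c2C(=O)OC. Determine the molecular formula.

C16H14N2O6

Walk through each heavy atom and fill implicit hydrogens from standard valence (C 4, N 3, O 2, S 2, halogen 1); for lowercase aromatic atoms, an aromatic c carries 1 H when it has two neighbours and 0 H with three, and aromatic n carries 0 H:
  atom 1: O, bond orders sum to 2 (valence 2) → 0 H
  atom 2: C, bond orders sum to 4 (valence 4) → 0 H
  atom 3: O, bond orders sum to 2 (valence 2) → 0 H
  atom 4: C, bond orders sum to 1 (valence 4) → 3 H
  atom 5: aromatic c, 3 neighbours → 0 H
  atom 6: aromatic c, 3 neighbours → 0 H
  atom 7: aromatic c, 3 neighbours → 0 H
  atom 8: aromatic c, 2 neighbours → 1 H
  atom 9: aromatic c, 2 neighbours → 1 H
  atom 10: aromatic c, 2 neighbours → 1 H
  atom 11: aromatic c, 2 neighbours → 1 H
  atom 12: aromatic c, 3 neighbours → 0 H
  atom 13: C, bond orders sum to 4 (valence 4) → 0 H
  atom 14: N, bond orders sum to 1 (valence 3) → 2 H
  atom 15: O, bond orders sum to 2 (valence 2) → 0 H
  atom 16: aromatic c, 3 neighbours → 0 H
  atom 17: C, bond orders sum to 4 (valence 4) → 0 H
  atom 18: N, bond orders sum to 1 (valence 3) → 2 H
  atom 19: O, bond orders sum to 2 (valence 2) → 0 H
  atom 20: aromatic c, 3 neighbours → 0 H
  atom 21: C, bond orders sum to 4 (valence 4) → 0 H
  atom 22: O, bond orders sum to 2 (valence 2) → 0 H
  atom 23: O, bond orders sum to 2 (valence 2) → 0 H
  atom 24: C, bond orders sum to 1 (valence 4) → 3 H
Totals → C:16, H:14, N:2, O:6.
In Hill order: C16H14N2O6.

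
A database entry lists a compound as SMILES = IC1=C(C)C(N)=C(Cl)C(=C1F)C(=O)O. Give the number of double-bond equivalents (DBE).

Molecular formula: C8H6ClFINO2.
DoU = (2C + 2 + N − H − X) / 2, where X is the halogen count and O/S are ignored.
    = (2·8 + 2 + 1 − 6 − 3) / 2 = 10 / 2 = 5.

5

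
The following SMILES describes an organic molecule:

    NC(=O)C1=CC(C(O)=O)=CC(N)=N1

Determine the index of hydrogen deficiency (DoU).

6

Molecular formula: C7H7N3O3.
DoU = (2C + 2 + N − H − X) / 2, where X is the halogen count and O/S are ignored.
    = (2·7 + 2 + 3 − 7 − 0) / 2 = 12 / 2 = 6.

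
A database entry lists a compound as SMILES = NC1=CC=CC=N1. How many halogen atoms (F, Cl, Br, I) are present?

Scan the SMILES for the halogen motif — none present.
Groups that are present: 1 primary amine.

0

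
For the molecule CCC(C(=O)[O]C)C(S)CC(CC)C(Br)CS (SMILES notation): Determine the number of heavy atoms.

Every atom symbol written in the SMILES (organic subset) is one heavy atom; implicit H are not written.
Heavy atoms by element → Br:1, C:12, O:2, S:2.
Total: 17.

17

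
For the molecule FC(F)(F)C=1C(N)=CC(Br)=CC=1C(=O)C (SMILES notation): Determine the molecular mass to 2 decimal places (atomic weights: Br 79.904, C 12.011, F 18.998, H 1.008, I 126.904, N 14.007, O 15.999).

First, the molecular formula is C9H7BrF3NO (counting implicit H from valence).
  Br: 1 × 79.904 = 79.904
  C: 9 × 12.011 = 108.099
  F: 3 × 18.998 = 56.994
  H: 7 × 1.008 = 7.056
  N: 1 × 14.007 = 14.007
  O: 1 × 15.999 = 15.999
Sum: 1×79.904 + 9×12.011 + 3×18.998 + 7×1.008 + 1×14.007 + 1×15.999 = 282.059 → 282.06 g/mol.

282.06 g/mol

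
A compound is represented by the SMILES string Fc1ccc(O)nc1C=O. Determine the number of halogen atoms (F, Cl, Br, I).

Halogen atoms appear at heavy-atom position 1 (1×F).
Other groups present: 1 aldehyde, 1 hydroxyl.
Halogen count: 1.

1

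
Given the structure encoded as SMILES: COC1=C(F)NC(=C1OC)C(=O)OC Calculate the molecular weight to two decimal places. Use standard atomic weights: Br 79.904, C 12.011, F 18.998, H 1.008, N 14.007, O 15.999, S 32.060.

First, the molecular formula is C8H10FNO4 (counting implicit H from valence).
  C: 8 × 12.011 = 96.088
  F: 1 × 18.998 = 18.998
  H: 10 × 1.008 = 10.080
  N: 1 × 14.007 = 14.007
  O: 4 × 15.999 = 63.996
Sum: 8×12.011 + 1×18.998 + 10×1.008 + 1×14.007 + 4×15.999 = 203.169 → 203.17 g/mol.

203.17 g/mol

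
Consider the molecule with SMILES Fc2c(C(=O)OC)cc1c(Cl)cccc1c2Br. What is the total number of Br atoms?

1

Scan the SMILES for Br atoms (remember two-letter symbols like Cl and Br are single atoms).
Bromine count: 1.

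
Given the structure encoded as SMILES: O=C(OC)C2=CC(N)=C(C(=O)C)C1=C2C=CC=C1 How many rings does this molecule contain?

In SMILES, each pair of matching ring-closure digits denotes one ring-closing bond; the number of such bonds equals the number of independent rings.
Ring-closure bonds here: 2.

2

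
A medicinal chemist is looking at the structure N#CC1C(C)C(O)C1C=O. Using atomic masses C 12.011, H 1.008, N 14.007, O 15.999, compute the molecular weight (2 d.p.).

First, the molecular formula is C7H9NO2 (counting implicit H from valence).
  C: 7 × 12.011 = 84.077
  H: 9 × 1.008 = 9.072
  N: 1 × 14.007 = 14.007
  O: 2 × 15.999 = 31.998
Sum: 7×12.011 + 9×1.008 + 1×14.007 + 2×15.999 = 139.154 → 139.15 g/mol.

139.15 g/mol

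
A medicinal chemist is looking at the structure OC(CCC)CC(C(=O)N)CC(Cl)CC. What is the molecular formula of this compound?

Walk through each heavy atom and fill implicit hydrogens from standard valence (C 4, N 3, O 2, S 2, halogen 1):
  atom 1: O, bond orders sum to 1 (valence 2) → 1 H
  atom 2: C, bond orders sum to 3 (valence 4) → 1 H
  atom 3: C, bond orders sum to 2 (valence 4) → 2 H
  atom 4: C, bond orders sum to 2 (valence 4) → 2 H
  atom 5: C, bond orders sum to 1 (valence 4) → 3 H
  atom 6: C, bond orders sum to 2 (valence 4) → 2 H
  atom 7: C, bond orders sum to 3 (valence 4) → 1 H
  atom 8: C, bond orders sum to 4 (valence 4) → 0 H
  atom 9: O, bond orders sum to 2 (valence 2) → 0 H
  atom 10: N, bond orders sum to 1 (valence 3) → 2 H
  atom 11: C, bond orders sum to 2 (valence 4) → 2 H
  atom 12: C, bond orders sum to 3 (valence 4) → 1 H
  atom 13: Cl (halogen, monovalent) → 0 H
  atom 14: C, bond orders sum to 2 (valence 4) → 2 H
  atom 15: C, bond orders sum to 1 (valence 4) → 3 H
Totals → C:11, H:22, Cl:1, N:1, O:2.

C11H22ClNO2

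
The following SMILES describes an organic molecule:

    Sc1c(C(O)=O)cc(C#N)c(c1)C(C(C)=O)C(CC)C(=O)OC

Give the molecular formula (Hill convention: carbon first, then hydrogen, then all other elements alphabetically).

C16H17NO5S

Walk through each heavy atom and fill implicit hydrogens from standard valence (C 4, N 3, O 2, S 2, halogen 1); for lowercase aromatic atoms, an aromatic c carries 1 H when it has two neighbours and 0 H with three, and aromatic n carries 0 H:
  atom 1: S, bond orders sum to 1 (valence 2) → 1 H
  atom 2: aromatic c, 3 neighbours → 0 H
  atom 3: aromatic c, 3 neighbours → 0 H
  atom 4: C, bond orders sum to 4 (valence 4) → 0 H
  atom 5: O, bond orders sum to 1 (valence 2) → 1 H
  atom 6: O, bond orders sum to 2 (valence 2) → 0 H
  atom 7: aromatic c, 2 neighbours → 1 H
  atom 8: aromatic c, 3 neighbours → 0 H
  atom 9: C, bond orders sum to 4 (valence 4) → 0 H
  atom 10: N, bond orders sum to 3 (valence 3) → 0 H
  atom 11: aromatic c, 3 neighbours → 0 H
  atom 12: aromatic c, 2 neighbours → 1 H
  atom 13: C, bond orders sum to 3 (valence 4) → 1 H
  atom 14: C, bond orders sum to 4 (valence 4) → 0 H
  atom 15: C, bond orders sum to 1 (valence 4) → 3 H
  atom 16: O, bond orders sum to 2 (valence 2) → 0 H
  atom 17: C, bond orders sum to 3 (valence 4) → 1 H
  atom 18: C, bond orders sum to 2 (valence 4) → 2 H
  atom 19: C, bond orders sum to 1 (valence 4) → 3 H
  atom 20: C, bond orders sum to 4 (valence 4) → 0 H
  atom 21: O, bond orders sum to 2 (valence 2) → 0 H
  atom 22: O, bond orders sum to 2 (valence 2) → 0 H
  atom 23: C, bond orders sum to 1 (valence 4) → 3 H
Totals → C:16, H:17, N:1, O:5, S:1.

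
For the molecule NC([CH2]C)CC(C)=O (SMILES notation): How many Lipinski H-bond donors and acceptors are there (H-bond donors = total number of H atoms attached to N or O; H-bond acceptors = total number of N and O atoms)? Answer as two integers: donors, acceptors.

Donors: find every N or O and count the H atoms it carries.
  atom 1 (N): bond orders sum to 1 → 2 H
  atom 8 (O): bond orders sum to 2 → 0 H
Lipinski HBD = 2.
Acceptors: N atoms = 1, O atoms = 1 → HBA = 2.

2, 2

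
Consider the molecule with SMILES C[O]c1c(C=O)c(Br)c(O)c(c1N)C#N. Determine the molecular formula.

C9H7BrN2O3

Walk through each heavy atom and fill implicit hydrogens from standard valence (C 4, N 3, O 2, S 2, halogen 1); for lowercase aromatic atoms, an aromatic c carries 1 H when it has two neighbours and 0 H with three, and aromatic n carries 0 H:
  atom 1: C, bond orders sum to 1 (valence 4) → 3 H
  atom 2: O with explicit H count 0
  atom 3: aromatic c, 3 neighbours → 0 H
  atom 4: aromatic c, 3 neighbours → 0 H
  atom 5: C, bond orders sum to 3 (valence 4) → 1 H
  atom 6: O, bond orders sum to 2 (valence 2) → 0 H
  atom 7: aromatic c, 3 neighbours → 0 H
  atom 8: Br (halogen, monovalent) → 0 H
  atom 9: aromatic c, 3 neighbours → 0 H
  atom 10: O, bond orders sum to 1 (valence 2) → 1 H
  atom 11: aromatic c, 3 neighbours → 0 H
  atom 12: aromatic c, 3 neighbours → 0 H
  atom 13: N, bond orders sum to 1 (valence 3) → 2 H
  atom 14: C, bond orders sum to 4 (valence 4) → 0 H
  atom 15: N, bond orders sum to 3 (valence 3) → 0 H
Totals → C:9, H:7, Br:1, N:2, O:3.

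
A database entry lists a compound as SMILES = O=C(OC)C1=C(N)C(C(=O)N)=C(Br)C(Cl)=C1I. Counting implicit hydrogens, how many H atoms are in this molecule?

7

Walk through each heavy atom and fill implicit hydrogens from standard valence (C 4, N 3, O 2, S 2, halogen 1):
  atom 1: O, bond orders sum to 2 (valence 2) → 0 H
  atom 2: C, bond orders sum to 4 (valence 4) → 0 H
  atom 3: O, bond orders sum to 2 (valence 2) → 0 H
  atom 4: C, bond orders sum to 1 (valence 4) → 3 H
  atom 5: C, bond orders sum to 4 (valence 4) → 0 H
  atom 6: C, bond orders sum to 4 (valence 4) → 0 H
  atom 7: N, bond orders sum to 1 (valence 3) → 2 H
  atom 8: C, bond orders sum to 4 (valence 4) → 0 H
  atom 9: C, bond orders sum to 4 (valence 4) → 0 H
  atom 10: O, bond orders sum to 2 (valence 2) → 0 H
  atom 11: N, bond orders sum to 1 (valence 3) → 2 H
  atom 12: C, bond orders sum to 4 (valence 4) → 0 H
  atom 13: Br (halogen, monovalent) → 0 H
  atom 14: C, bond orders sum to 4 (valence 4) → 0 H
  atom 15: Cl (halogen, monovalent) → 0 H
  atom 16: C, bond orders sum to 4 (valence 4) → 0 H
  atom 17: I (halogen, monovalent) → 0 H
Total hydrogens: 7.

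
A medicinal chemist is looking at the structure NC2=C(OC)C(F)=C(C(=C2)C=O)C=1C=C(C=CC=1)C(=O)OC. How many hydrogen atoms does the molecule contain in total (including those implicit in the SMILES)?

Walk through each heavy atom and fill implicit hydrogens from standard valence (C 4, N 3, O 2, S 2, halogen 1):
  atom 1: N, bond orders sum to 1 (valence 3) → 2 H
  atom 2: C, bond orders sum to 4 (valence 4) → 0 H
  atom 3: C, bond orders sum to 4 (valence 4) → 0 H
  atom 4: O, bond orders sum to 2 (valence 2) → 0 H
  atom 5: C, bond orders sum to 1 (valence 4) → 3 H
  atom 6: C, bond orders sum to 4 (valence 4) → 0 H
  atom 7: F (halogen, monovalent) → 0 H
  atom 8: C, bond orders sum to 4 (valence 4) → 0 H
  atom 9: C, bond orders sum to 4 (valence 4) → 0 H
  atom 10: C, bond orders sum to 3 (valence 4) → 1 H
  atom 11: C, bond orders sum to 3 (valence 4) → 1 H
  atom 12: O, bond orders sum to 2 (valence 2) → 0 H
  atom 13: C, bond orders sum to 4 (valence 4) → 0 H
  atom 14: C, bond orders sum to 3 (valence 4) → 1 H
  atom 15: C, bond orders sum to 4 (valence 4) → 0 H
  atom 16: C, bond orders sum to 3 (valence 4) → 1 H
  atom 17: C, bond orders sum to 3 (valence 4) → 1 H
  atom 18: C, bond orders sum to 3 (valence 4) → 1 H
  atom 19: C, bond orders sum to 4 (valence 4) → 0 H
  atom 20: O, bond orders sum to 2 (valence 2) → 0 H
  atom 21: O, bond orders sum to 2 (valence 2) → 0 H
  atom 22: C, bond orders sum to 1 (valence 4) → 3 H
Total hydrogens: 14.

14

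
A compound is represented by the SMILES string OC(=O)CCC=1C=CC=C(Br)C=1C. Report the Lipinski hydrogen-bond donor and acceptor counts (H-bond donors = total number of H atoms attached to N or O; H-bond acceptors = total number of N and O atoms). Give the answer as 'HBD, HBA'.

1, 2

Donors: find every N or O and count the H atoms it carries.
  atom 1 (O): bond orders sum to 1 → 1 H
  atom 3 (O): bond orders sum to 2 → 0 H
Lipinski HBD = 1.
Acceptors: N atoms = 0, O atoms = 2 → HBA = 2.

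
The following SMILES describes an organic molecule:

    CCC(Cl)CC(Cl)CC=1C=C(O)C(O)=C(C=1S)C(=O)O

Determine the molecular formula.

Walk through each heavy atom and fill implicit hydrogens from standard valence (C 4, N 3, O 2, S 2, halogen 1):
  atom 1: C, bond orders sum to 1 (valence 4) → 3 H
  atom 2: C, bond orders sum to 2 (valence 4) → 2 H
  atom 3: C, bond orders sum to 3 (valence 4) → 1 H
  atom 4: Cl (halogen, monovalent) → 0 H
  atom 5: C, bond orders sum to 2 (valence 4) → 2 H
  atom 6: C, bond orders sum to 3 (valence 4) → 1 H
  atom 7: Cl (halogen, monovalent) → 0 H
  atom 8: C, bond orders sum to 2 (valence 4) → 2 H
  atom 9: C, bond orders sum to 4 (valence 4) → 0 H
  atom 10: C, bond orders sum to 3 (valence 4) → 1 H
  atom 11: C, bond orders sum to 4 (valence 4) → 0 H
  atom 12: O, bond orders sum to 1 (valence 2) → 1 H
  atom 13: C, bond orders sum to 4 (valence 4) → 0 H
  atom 14: O, bond orders sum to 1 (valence 2) → 1 H
  atom 15: C, bond orders sum to 4 (valence 4) → 0 H
  atom 16: C, bond orders sum to 4 (valence 4) → 0 H
  atom 17: S, bond orders sum to 1 (valence 2) → 1 H
  atom 18: C, bond orders sum to 4 (valence 4) → 0 H
  atom 19: O, bond orders sum to 2 (valence 2) → 0 H
  atom 20: O, bond orders sum to 1 (valence 2) → 1 H
Totals → C:13, H:16, Cl:2, O:4, S:1.

C13H16Cl2O4S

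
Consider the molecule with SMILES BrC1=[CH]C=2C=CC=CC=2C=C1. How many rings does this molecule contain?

In SMILES, each pair of matching ring-closure digits denotes one ring-closing bond; the number of such bonds equals the number of independent rings.
Ring-closure bonds here: 2.

2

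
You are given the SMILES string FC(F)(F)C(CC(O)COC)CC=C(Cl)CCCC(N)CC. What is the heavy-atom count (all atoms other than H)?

Every atom symbol written in the SMILES (organic subset) is one heavy atom; implicit H are not written.
Heavy atoms by element → C:15, Cl:1, F:3, N:1, O:2.
Total: 22.

22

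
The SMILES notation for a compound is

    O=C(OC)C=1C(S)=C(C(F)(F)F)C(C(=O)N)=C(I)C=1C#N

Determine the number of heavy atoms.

Every atom symbol written in the SMILES (organic subset) is one heavy atom; implicit H are not written.
Heavy atoms by element → C:11, F:3, I:1, N:2, O:3, S:1.
Total: 21.

21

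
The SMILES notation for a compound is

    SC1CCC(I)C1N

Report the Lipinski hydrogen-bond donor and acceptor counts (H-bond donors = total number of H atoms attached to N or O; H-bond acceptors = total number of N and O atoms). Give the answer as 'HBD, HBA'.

2, 1

Donors: find every N or O and count the H atoms it carries.
  atom 8 (N): bond orders sum to 1 → 2 H
Lipinski HBD = 2.
Acceptors: N atoms = 1, O atoms = 0 → HBA = 1.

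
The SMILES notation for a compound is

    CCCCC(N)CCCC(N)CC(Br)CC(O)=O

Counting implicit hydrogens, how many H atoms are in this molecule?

27

Walk through each heavy atom and fill implicit hydrogens from standard valence (C 4, N 3, O 2, S 2, halogen 1):
  atom 1: C, bond orders sum to 1 (valence 4) → 3 H
  atom 2: C, bond orders sum to 2 (valence 4) → 2 H
  atom 3: C, bond orders sum to 2 (valence 4) → 2 H
  atom 4: C, bond orders sum to 2 (valence 4) → 2 H
  atom 5: C, bond orders sum to 3 (valence 4) → 1 H
  atom 6: N, bond orders sum to 1 (valence 3) → 2 H
  atom 7: C, bond orders sum to 2 (valence 4) → 2 H
  atom 8: C, bond orders sum to 2 (valence 4) → 2 H
  atom 9: C, bond orders sum to 2 (valence 4) → 2 H
  atom 10: C, bond orders sum to 3 (valence 4) → 1 H
  atom 11: N, bond orders sum to 1 (valence 3) → 2 H
  atom 12: C, bond orders sum to 2 (valence 4) → 2 H
  atom 13: C, bond orders sum to 3 (valence 4) → 1 H
  atom 14: Br (halogen, monovalent) → 0 H
  atom 15: C, bond orders sum to 2 (valence 4) → 2 H
  atom 16: C, bond orders sum to 4 (valence 4) → 0 H
  atom 17: O, bond orders sum to 1 (valence 2) → 1 H
  atom 18: O, bond orders sum to 2 (valence 2) → 0 H
Total hydrogens: 27.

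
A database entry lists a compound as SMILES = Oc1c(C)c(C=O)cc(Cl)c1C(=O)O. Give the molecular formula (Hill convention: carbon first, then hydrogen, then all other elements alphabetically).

Walk through each heavy atom and fill implicit hydrogens from standard valence (C 4, N 3, O 2, S 2, halogen 1); for lowercase aromatic atoms, an aromatic c carries 1 H when it has two neighbours and 0 H with three, and aromatic n carries 0 H:
  atom 1: O, bond orders sum to 1 (valence 2) → 1 H
  atom 2: aromatic c, 3 neighbours → 0 H
  atom 3: aromatic c, 3 neighbours → 0 H
  atom 4: C, bond orders sum to 1 (valence 4) → 3 H
  atom 5: aromatic c, 3 neighbours → 0 H
  atom 6: C, bond orders sum to 3 (valence 4) → 1 H
  atom 7: O, bond orders sum to 2 (valence 2) → 0 H
  atom 8: aromatic c, 2 neighbours → 1 H
  atom 9: aromatic c, 3 neighbours → 0 H
  atom 10: Cl (halogen, monovalent) → 0 H
  atom 11: aromatic c, 3 neighbours → 0 H
  atom 12: C, bond orders sum to 4 (valence 4) → 0 H
  atom 13: O, bond orders sum to 2 (valence 2) → 0 H
  atom 14: O, bond orders sum to 1 (valence 2) → 1 H
Totals → C:9, H:7, Cl:1, O:4.
In Hill order: C9H7ClO4.

C9H7ClO4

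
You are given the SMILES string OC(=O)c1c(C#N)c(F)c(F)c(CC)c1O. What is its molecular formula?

C10H7F2NO3

Walk through each heavy atom and fill implicit hydrogens from standard valence (C 4, N 3, O 2, S 2, halogen 1); for lowercase aromatic atoms, an aromatic c carries 1 H when it has two neighbours and 0 H with three, and aromatic n carries 0 H:
  atom 1: O, bond orders sum to 1 (valence 2) → 1 H
  atom 2: C, bond orders sum to 4 (valence 4) → 0 H
  atom 3: O, bond orders sum to 2 (valence 2) → 0 H
  atom 4: aromatic c, 3 neighbours → 0 H
  atom 5: aromatic c, 3 neighbours → 0 H
  atom 6: C, bond orders sum to 4 (valence 4) → 0 H
  atom 7: N, bond orders sum to 3 (valence 3) → 0 H
  atom 8: aromatic c, 3 neighbours → 0 H
  atom 9: F (halogen, monovalent) → 0 H
  atom 10: aromatic c, 3 neighbours → 0 H
  atom 11: F (halogen, monovalent) → 0 H
  atom 12: aromatic c, 3 neighbours → 0 H
  atom 13: C, bond orders sum to 2 (valence 4) → 2 H
  atom 14: C, bond orders sum to 1 (valence 4) → 3 H
  atom 15: aromatic c, 3 neighbours → 0 H
  atom 16: O, bond orders sum to 1 (valence 2) → 1 H
Totals → C:10, H:7, F:2, N:1, O:3.
In Hill order: C10H7F2NO3.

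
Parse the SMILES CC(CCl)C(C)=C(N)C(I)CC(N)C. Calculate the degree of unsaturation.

Molecular formula: C10H20ClIN2.
DoU = (2C + 2 + N − H − X) / 2, where X is the halogen count and O/S are ignored.
    = (2·10 + 2 + 2 − 20 − 2) / 2 = 2 / 2 = 1.

1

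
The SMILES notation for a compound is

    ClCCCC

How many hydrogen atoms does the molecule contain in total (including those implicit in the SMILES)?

Walk through each heavy atom and fill implicit hydrogens from standard valence (C 4, N 3, O 2, S 2, halogen 1):
  atom 1: Cl (halogen, monovalent) → 0 H
  atom 2: C, bond orders sum to 2 (valence 4) → 2 H
  atom 3: C, bond orders sum to 2 (valence 4) → 2 H
  atom 4: C, bond orders sum to 2 (valence 4) → 2 H
  atom 5: C, bond orders sum to 1 (valence 4) → 3 H
Total hydrogens: 9.

9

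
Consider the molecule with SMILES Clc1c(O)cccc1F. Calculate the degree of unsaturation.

4

Molecular formula: C6H4ClFO.
DoU = (2C + 2 + N − H − X) / 2, where X is the halogen count and O/S are ignored.
    = (2·6 + 2 + 0 − 4 − 2) / 2 = 8 / 2 = 4.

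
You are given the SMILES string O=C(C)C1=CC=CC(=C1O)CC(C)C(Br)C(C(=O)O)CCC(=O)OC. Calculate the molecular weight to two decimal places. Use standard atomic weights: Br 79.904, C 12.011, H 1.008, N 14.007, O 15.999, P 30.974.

415.28 g/mol

First, the molecular formula is C18H23BrO6 (counting implicit H from valence).
  Br: 1 × 79.904 = 79.904
  C: 18 × 12.011 = 216.198
  H: 23 × 1.008 = 23.184
  O: 6 × 15.999 = 95.994
Sum: 1×79.904 + 18×12.011 + 23×1.008 + 6×15.999 = 415.280 → 415.28 g/mol.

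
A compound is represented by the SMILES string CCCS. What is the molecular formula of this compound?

Walk through each heavy atom and fill implicit hydrogens from standard valence (C 4, N 3, O 2, S 2, halogen 1):
  atom 1: C, bond orders sum to 1 (valence 4) → 3 H
  atom 2: C, bond orders sum to 2 (valence 4) → 2 H
  atom 3: C, bond orders sum to 2 (valence 4) → 2 H
  atom 4: S, bond orders sum to 1 (valence 2) → 1 H
Totals → C:3, H:8, S:1.
In Hill order: C3H8S.

C3H8S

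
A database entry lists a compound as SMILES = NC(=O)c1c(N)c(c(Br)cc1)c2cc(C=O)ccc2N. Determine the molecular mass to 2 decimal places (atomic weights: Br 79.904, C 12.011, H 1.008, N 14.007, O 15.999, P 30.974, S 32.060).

First, the molecular formula is C14H12BrN3O2 (counting implicit H from valence).
  Br: 1 × 79.904 = 79.904
  C: 14 × 12.011 = 168.154
  H: 12 × 1.008 = 12.096
  N: 3 × 14.007 = 42.021
  O: 2 × 15.999 = 31.998
Sum: 1×79.904 + 14×12.011 + 12×1.008 + 3×14.007 + 2×15.999 = 334.173 → 334.17 g/mol.

334.17 g/mol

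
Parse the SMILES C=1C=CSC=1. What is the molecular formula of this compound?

C4H4S

Walk through each heavy atom and fill implicit hydrogens from standard valence (C 4, N 3, O 2, S 2, halogen 1):
  atom 1: C, bond orders sum to 3 (valence 4) → 1 H
  atom 2: C, bond orders sum to 3 (valence 4) → 1 H
  atom 3: C, bond orders sum to 3 (valence 4) → 1 H
  atom 4: S, bond orders sum to 2 (valence 2) → 0 H
  atom 5: C, bond orders sum to 3 (valence 4) → 1 H
Totals → C:4, H:4, S:1.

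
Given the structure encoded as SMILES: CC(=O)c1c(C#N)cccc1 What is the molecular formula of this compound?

C9H7NO

Walk through each heavy atom and fill implicit hydrogens from standard valence (C 4, N 3, O 2, S 2, halogen 1); for lowercase aromatic atoms, an aromatic c carries 1 H when it has two neighbours and 0 H with three, and aromatic n carries 0 H:
  atom 1: C, bond orders sum to 1 (valence 4) → 3 H
  atom 2: C, bond orders sum to 4 (valence 4) → 0 H
  atom 3: O, bond orders sum to 2 (valence 2) → 0 H
  atom 4: aromatic c, 3 neighbours → 0 H
  atom 5: aromatic c, 3 neighbours → 0 H
  atom 6: C, bond orders sum to 4 (valence 4) → 0 H
  atom 7: N, bond orders sum to 3 (valence 3) → 0 H
  atom 8: aromatic c, 2 neighbours → 1 H
  atom 9: aromatic c, 2 neighbours → 1 H
  atom 10: aromatic c, 2 neighbours → 1 H
  atom 11: aromatic c, 2 neighbours → 1 H
Totals → C:9, H:7, N:1, O:1.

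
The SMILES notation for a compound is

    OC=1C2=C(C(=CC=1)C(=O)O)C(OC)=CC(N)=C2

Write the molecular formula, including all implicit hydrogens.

Walk through each heavy atom and fill implicit hydrogens from standard valence (C 4, N 3, O 2, S 2, halogen 1):
  atom 1: O, bond orders sum to 1 (valence 2) → 1 H
  atom 2: C, bond orders sum to 4 (valence 4) → 0 H
  atom 3: C, bond orders sum to 4 (valence 4) → 0 H
  atom 4: C, bond orders sum to 4 (valence 4) → 0 H
  atom 5: C, bond orders sum to 4 (valence 4) → 0 H
  atom 6: C, bond orders sum to 3 (valence 4) → 1 H
  atom 7: C, bond orders sum to 3 (valence 4) → 1 H
  atom 8: C, bond orders sum to 4 (valence 4) → 0 H
  atom 9: O, bond orders sum to 2 (valence 2) → 0 H
  atom 10: O, bond orders sum to 1 (valence 2) → 1 H
  atom 11: C, bond orders sum to 4 (valence 4) → 0 H
  atom 12: O, bond orders sum to 2 (valence 2) → 0 H
  atom 13: C, bond orders sum to 1 (valence 4) → 3 H
  atom 14: C, bond orders sum to 3 (valence 4) → 1 H
  atom 15: C, bond orders sum to 4 (valence 4) → 0 H
  atom 16: N, bond orders sum to 1 (valence 3) → 2 H
  atom 17: C, bond orders sum to 3 (valence 4) → 1 H
Totals → C:12, H:11, N:1, O:4.
In Hill order: C12H11NO4.

C12H11NO4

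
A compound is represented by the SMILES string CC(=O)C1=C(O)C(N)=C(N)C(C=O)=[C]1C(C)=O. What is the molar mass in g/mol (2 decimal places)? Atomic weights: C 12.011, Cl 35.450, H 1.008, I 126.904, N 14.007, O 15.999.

First, the molecular formula is C11H12N2O4 (counting implicit H from valence).
  C: 11 × 12.011 = 132.121
  H: 12 × 1.008 = 12.096
  N: 2 × 14.007 = 28.014
  O: 4 × 15.999 = 63.996
Sum: 11×12.011 + 12×1.008 + 2×14.007 + 4×15.999 = 236.227 → 236.23 g/mol.

236.23 g/mol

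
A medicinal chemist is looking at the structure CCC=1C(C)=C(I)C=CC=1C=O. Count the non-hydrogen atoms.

Every atom symbol written in the SMILES (organic subset) is one heavy atom; implicit H are not written.
Heavy atoms by element → C:10, I:1, O:1.
Total: 12.

12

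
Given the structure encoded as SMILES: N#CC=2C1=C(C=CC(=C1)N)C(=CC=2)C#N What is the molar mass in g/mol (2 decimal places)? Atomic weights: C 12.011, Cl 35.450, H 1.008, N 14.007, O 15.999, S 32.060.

First, the molecular formula is C12H7N3 (counting implicit H from valence).
  C: 12 × 12.011 = 144.132
  H: 7 × 1.008 = 7.056
  N: 3 × 14.007 = 42.021
Sum: 12×12.011 + 7×1.008 + 3×14.007 = 193.209 → 193.21 g/mol.

193.21 g/mol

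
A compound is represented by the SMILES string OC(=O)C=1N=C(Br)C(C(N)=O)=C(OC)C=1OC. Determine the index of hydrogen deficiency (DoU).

Degree of unsaturation = (number of rings) + (number of π bonds).
Ring closures in the SMILES: 1.
π bonds: 5 double bonds (each 1 DoU) → 5 DoU from unsaturation.
Total DoU = 1 + 5 = 6.

6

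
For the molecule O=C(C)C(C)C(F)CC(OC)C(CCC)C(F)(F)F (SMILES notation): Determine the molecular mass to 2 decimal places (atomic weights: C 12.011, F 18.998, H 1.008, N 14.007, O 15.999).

First, the molecular formula is C13H22F4O2 (counting implicit H from valence).
  C: 13 × 12.011 = 156.143
  F: 4 × 18.998 = 75.992
  H: 22 × 1.008 = 22.176
  O: 2 × 15.999 = 31.998
Sum: 13×12.011 + 4×18.998 + 22×1.008 + 2×15.999 = 286.309 → 286.31 g/mol.

286.31 g/mol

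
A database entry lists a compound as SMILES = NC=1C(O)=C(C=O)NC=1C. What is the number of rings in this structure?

1

In SMILES, each pair of matching ring-closure digits denotes one ring-closing bond; the number of such bonds equals the number of independent rings.
Ring-closure bonds here: 1.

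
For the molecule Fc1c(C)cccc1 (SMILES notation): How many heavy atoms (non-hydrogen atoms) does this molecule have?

Every atom symbol written in the SMILES (organic subset) is one heavy atom; implicit H are not written.
Heavy atoms by element → C:7, F:1.
Total: 8.

8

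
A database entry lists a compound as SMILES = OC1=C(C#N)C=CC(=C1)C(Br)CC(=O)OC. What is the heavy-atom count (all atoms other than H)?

16

Every atom symbol written in the SMILES (organic subset) is one heavy atom; implicit H are not written.
Heavy atoms by element → Br:1, C:11, N:1, O:3.
Total: 16.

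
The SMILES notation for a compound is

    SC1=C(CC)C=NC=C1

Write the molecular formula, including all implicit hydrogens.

Walk through each heavy atom and fill implicit hydrogens from standard valence (C 4, N 3, O 2, S 2, halogen 1):
  atom 1: S, bond orders sum to 1 (valence 2) → 1 H
  atom 2: C, bond orders sum to 4 (valence 4) → 0 H
  atom 3: C, bond orders sum to 4 (valence 4) → 0 H
  atom 4: C, bond orders sum to 2 (valence 4) → 2 H
  atom 5: C, bond orders sum to 1 (valence 4) → 3 H
  atom 6: C, bond orders sum to 3 (valence 4) → 1 H
  atom 7: N, bond orders sum to 3 (valence 3) → 0 H
  atom 8: C, bond orders sum to 3 (valence 4) → 1 H
  atom 9: C, bond orders sum to 3 (valence 4) → 1 H
Totals → C:7, H:9, N:1, S:1.

C7H9NS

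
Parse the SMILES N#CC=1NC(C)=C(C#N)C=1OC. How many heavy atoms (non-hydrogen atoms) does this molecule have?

12

Every atom symbol written in the SMILES (organic subset) is one heavy atom; implicit H are not written.
Heavy atoms by element → C:8, N:3, O:1.
Total: 12.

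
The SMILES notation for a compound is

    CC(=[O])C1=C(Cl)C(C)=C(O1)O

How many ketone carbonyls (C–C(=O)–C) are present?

The ketone motif appears at heavy-atom position 2 in the SMILES.
Other groups present: 1 hydroxyl.
Ketone count: 1.

1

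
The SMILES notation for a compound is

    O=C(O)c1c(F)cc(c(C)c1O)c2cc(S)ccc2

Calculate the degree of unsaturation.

Molecular formula: C14H11FO3S.
DoU = (2C + 2 + N − H − X) / 2, where X is the halogen count and O/S are ignored.
    = (2·14 + 2 + 0 − 11 − 1) / 2 = 18 / 2 = 9.

9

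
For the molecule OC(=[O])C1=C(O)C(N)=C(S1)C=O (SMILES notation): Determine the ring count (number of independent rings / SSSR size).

1

In SMILES, each pair of matching ring-closure digits denotes one ring-closing bond; the number of such bonds equals the number of independent rings.
Ring-closure bonds here: 1.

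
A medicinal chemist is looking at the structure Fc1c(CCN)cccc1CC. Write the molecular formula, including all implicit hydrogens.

Walk through each heavy atom and fill implicit hydrogens from standard valence (C 4, N 3, O 2, S 2, halogen 1); for lowercase aromatic atoms, an aromatic c carries 1 H when it has two neighbours and 0 H with three, and aromatic n carries 0 H:
  atom 1: F (halogen, monovalent) → 0 H
  atom 2: aromatic c, 3 neighbours → 0 H
  atom 3: aromatic c, 3 neighbours → 0 H
  atom 4: C, bond orders sum to 2 (valence 4) → 2 H
  atom 5: C, bond orders sum to 2 (valence 4) → 2 H
  atom 6: N, bond orders sum to 1 (valence 3) → 2 H
  atom 7: aromatic c, 2 neighbours → 1 H
  atom 8: aromatic c, 2 neighbours → 1 H
  atom 9: aromatic c, 2 neighbours → 1 H
  atom 10: aromatic c, 3 neighbours → 0 H
  atom 11: C, bond orders sum to 2 (valence 4) → 2 H
  atom 12: C, bond orders sum to 1 (valence 4) → 3 H
Totals → C:10, H:14, F:1, N:1.
In Hill order: C10H14FN.

C10H14FN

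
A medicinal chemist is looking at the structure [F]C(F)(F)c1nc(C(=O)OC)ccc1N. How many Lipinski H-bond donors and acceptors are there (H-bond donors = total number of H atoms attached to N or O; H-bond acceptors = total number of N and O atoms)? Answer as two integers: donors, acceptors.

2, 4

Donors: find every N or O and count the H atoms it carries.
  atom 6 (N): bond orders sum to 3 → 0 H
  atom 9 (O): bond orders sum to 2 → 0 H
  atom 10 (O): bond orders sum to 2 → 0 H
  atom 15 (N): bond orders sum to 1 → 2 H
Lipinski HBD = 2.
Acceptors: N atoms = 2, O atoms = 2 → HBA = 4.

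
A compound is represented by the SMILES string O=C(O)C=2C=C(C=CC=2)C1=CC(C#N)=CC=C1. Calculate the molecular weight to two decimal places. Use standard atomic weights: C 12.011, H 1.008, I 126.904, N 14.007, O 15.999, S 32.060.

First, the molecular formula is C14H9NO2 (counting implicit H from valence).
  C: 14 × 12.011 = 168.154
  H: 9 × 1.008 = 9.072
  N: 1 × 14.007 = 14.007
  O: 2 × 15.999 = 31.998
Sum: 14×12.011 + 9×1.008 + 1×14.007 + 2×15.999 = 223.231 → 223.23 g/mol.

223.23 g/mol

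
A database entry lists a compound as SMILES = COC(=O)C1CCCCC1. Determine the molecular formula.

Walk through each heavy atom and fill implicit hydrogens from standard valence (C 4, N 3, O 2, S 2, halogen 1):
  atom 1: C, bond orders sum to 1 (valence 4) → 3 H
  atom 2: O, bond orders sum to 2 (valence 2) → 0 H
  atom 3: C, bond orders sum to 4 (valence 4) → 0 H
  atom 4: O, bond orders sum to 2 (valence 2) → 0 H
  atom 5: C, bond orders sum to 3 (valence 4) → 1 H
  atom 6: C, bond orders sum to 2 (valence 4) → 2 H
  atom 7: C, bond orders sum to 2 (valence 4) → 2 H
  atom 8: C, bond orders sum to 2 (valence 4) → 2 H
  atom 9: C, bond orders sum to 2 (valence 4) → 2 H
  atom 10: C, bond orders sum to 2 (valence 4) → 2 H
Totals → C:8, H:14, O:2.

C8H14O2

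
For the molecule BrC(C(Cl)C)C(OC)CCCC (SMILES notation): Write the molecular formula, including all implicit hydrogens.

Walk through each heavy atom and fill implicit hydrogens from standard valence (C 4, N 3, O 2, S 2, halogen 1):
  atom 1: Br (halogen, monovalent) → 0 H
  atom 2: C, bond orders sum to 3 (valence 4) → 1 H
  atom 3: C, bond orders sum to 3 (valence 4) → 1 H
  atom 4: Cl (halogen, monovalent) → 0 H
  atom 5: C, bond orders sum to 1 (valence 4) → 3 H
  atom 6: C, bond orders sum to 3 (valence 4) → 1 H
  atom 7: O, bond orders sum to 2 (valence 2) → 0 H
  atom 8: C, bond orders sum to 1 (valence 4) → 3 H
  atom 9: C, bond orders sum to 2 (valence 4) → 2 H
  atom 10: C, bond orders sum to 2 (valence 4) → 2 H
  atom 11: C, bond orders sum to 2 (valence 4) → 2 H
  atom 12: C, bond orders sum to 1 (valence 4) → 3 H
Totals → C:9, H:18, Br:1, Cl:1, O:1.

C9H18BrClO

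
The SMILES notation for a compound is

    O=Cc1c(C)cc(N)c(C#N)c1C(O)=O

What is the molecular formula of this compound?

Walk through each heavy atom and fill implicit hydrogens from standard valence (C 4, N 3, O 2, S 2, halogen 1); for lowercase aromatic atoms, an aromatic c carries 1 H when it has two neighbours and 0 H with three, and aromatic n carries 0 H:
  atom 1: O, bond orders sum to 2 (valence 2) → 0 H
  atom 2: C, bond orders sum to 3 (valence 4) → 1 H
  atom 3: aromatic c, 3 neighbours → 0 H
  atom 4: aromatic c, 3 neighbours → 0 H
  atom 5: C, bond orders sum to 1 (valence 4) → 3 H
  atom 6: aromatic c, 2 neighbours → 1 H
  atom 7: aromatic c, 3 neighbours → 0 H
  atom 8: N, bond orders sum to 1 (valence 3) → 2 H
  atom 9: aromatic c, 3 neighbours → 0 H
  atom 10: C, bond orders sum to 4 (valence 4) → 0 H
  atom 11: N, bond orders sum to 3 (valence 3) → 0 H
  atom 12: aromatic c, 3 neighbours → 0 H
  atom 13: C, bond orders sum to 4 (valence 4) → 0 H
  atom 14: O, bond orders sum to 1 (valence 2) → 1 H
  atom 15: O, bond orders sum to 2 (valence 2) → 0 H
Totals → C:10, H:8, N:2, O:3.

C10H8N2O3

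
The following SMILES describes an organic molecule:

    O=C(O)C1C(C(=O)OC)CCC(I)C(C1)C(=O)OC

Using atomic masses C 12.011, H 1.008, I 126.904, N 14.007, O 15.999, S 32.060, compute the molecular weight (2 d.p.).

First, the molecular formula is C12H17IO6 (counting implicit H from valence).
  C: 12 × 12.011 = 144.132
  H: 17 × 1.008 = 17.136
  I: 1 × 126.904 = 126.904
  O: 6 × 15.999 = 95.994
Sum: 12×12.011 + 17×1.008 + 1×126.904 + 6×15.999 = 384.166 → 384.17 g/mol.

384.17 g/mol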